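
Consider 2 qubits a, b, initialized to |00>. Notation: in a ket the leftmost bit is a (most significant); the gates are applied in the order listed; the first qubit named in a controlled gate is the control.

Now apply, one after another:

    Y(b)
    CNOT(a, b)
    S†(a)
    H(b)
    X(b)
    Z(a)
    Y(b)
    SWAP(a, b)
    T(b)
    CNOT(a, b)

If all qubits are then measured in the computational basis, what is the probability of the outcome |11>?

Outcome |11> occurs with probability 1/2.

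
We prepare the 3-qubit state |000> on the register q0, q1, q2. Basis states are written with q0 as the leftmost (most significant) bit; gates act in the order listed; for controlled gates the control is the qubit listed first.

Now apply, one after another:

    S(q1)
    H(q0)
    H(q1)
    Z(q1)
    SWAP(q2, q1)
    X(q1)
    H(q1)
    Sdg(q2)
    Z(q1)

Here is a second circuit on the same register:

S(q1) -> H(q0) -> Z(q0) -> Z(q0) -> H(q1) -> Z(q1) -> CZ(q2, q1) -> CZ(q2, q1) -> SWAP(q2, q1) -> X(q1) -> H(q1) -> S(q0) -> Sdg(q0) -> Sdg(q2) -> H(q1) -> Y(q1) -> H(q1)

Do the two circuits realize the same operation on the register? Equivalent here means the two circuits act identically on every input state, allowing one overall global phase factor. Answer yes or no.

No: there is an input state on which the two circuits produce genuinely different outputs (not merely differing by a phase).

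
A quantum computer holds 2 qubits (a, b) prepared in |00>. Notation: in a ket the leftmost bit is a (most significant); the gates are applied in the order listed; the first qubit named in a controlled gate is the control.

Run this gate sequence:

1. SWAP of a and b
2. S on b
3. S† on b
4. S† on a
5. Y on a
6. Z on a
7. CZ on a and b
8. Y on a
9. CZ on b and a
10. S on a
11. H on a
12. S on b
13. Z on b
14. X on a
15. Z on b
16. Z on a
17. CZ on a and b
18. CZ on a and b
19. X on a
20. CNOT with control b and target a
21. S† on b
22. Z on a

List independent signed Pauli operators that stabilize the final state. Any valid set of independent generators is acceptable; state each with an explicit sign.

The stabilizer group can be generated by +XI, +IZ, among other valid generating sets.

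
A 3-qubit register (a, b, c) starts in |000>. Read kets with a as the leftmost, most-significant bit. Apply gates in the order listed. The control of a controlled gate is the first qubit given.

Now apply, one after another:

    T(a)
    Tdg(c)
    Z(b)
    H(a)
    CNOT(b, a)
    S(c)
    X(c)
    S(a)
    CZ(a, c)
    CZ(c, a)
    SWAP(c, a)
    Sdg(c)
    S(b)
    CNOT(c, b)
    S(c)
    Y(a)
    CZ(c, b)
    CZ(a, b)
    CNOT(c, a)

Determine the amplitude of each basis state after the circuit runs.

After the circuit, the state carries amplitude -sqrt(2)*I/2 on |000>, -sqrt(2)/2 on |111>, and 0 on every other basis state.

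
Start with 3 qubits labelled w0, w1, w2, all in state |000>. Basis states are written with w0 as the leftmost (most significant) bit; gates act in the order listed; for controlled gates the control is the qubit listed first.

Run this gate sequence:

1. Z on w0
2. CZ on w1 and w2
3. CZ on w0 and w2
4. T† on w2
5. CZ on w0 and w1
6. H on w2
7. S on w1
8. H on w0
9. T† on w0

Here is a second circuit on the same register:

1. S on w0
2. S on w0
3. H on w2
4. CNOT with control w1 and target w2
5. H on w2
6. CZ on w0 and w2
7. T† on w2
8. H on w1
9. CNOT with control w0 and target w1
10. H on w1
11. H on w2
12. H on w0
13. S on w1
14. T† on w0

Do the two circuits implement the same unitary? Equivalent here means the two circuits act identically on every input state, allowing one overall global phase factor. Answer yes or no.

Yes: on every input state the two circuits agree up to one overall phase factor.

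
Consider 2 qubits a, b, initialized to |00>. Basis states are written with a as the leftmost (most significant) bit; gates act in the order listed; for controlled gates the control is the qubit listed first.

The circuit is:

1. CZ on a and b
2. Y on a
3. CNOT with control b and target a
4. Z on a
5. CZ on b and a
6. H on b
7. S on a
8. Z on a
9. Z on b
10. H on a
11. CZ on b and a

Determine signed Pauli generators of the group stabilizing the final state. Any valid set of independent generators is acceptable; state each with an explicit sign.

The final state is stabilized by the group generated by -XZ, -ZX; other independent generating sets are equally valid.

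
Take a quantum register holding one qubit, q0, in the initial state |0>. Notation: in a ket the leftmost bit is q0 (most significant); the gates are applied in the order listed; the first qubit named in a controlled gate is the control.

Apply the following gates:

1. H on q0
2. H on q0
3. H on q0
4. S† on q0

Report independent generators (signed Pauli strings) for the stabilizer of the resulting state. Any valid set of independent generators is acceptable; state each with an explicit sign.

The stabilizer group can be generated by -Y, among other valid generating sets. Key observation: the block from step 2 through step 3 cancels to the identity and can be dropped.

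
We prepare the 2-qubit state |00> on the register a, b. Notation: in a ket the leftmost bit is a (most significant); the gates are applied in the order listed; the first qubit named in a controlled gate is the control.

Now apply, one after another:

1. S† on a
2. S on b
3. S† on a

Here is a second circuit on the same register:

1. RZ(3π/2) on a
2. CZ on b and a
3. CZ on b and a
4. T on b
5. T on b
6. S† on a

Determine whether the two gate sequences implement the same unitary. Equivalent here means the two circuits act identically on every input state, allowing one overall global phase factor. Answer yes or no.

Yes — the two circuits implement the same unitary up to a global phase.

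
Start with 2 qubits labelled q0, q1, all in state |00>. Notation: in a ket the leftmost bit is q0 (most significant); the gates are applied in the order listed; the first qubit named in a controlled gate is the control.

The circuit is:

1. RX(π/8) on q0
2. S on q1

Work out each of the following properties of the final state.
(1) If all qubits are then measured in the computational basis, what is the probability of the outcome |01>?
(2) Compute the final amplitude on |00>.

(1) The probability of measuring |01> is 0.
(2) The final state's coefficient on |00> equals cos(pi/16).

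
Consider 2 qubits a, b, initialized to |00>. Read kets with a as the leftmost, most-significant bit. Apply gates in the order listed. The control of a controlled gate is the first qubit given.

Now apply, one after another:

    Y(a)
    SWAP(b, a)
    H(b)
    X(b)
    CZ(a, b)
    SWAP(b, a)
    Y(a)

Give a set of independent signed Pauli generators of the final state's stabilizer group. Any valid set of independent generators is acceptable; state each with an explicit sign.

One valid set of independent stabilizer generators is +XI, +IZ (any independent generating set of the same group is equally correct).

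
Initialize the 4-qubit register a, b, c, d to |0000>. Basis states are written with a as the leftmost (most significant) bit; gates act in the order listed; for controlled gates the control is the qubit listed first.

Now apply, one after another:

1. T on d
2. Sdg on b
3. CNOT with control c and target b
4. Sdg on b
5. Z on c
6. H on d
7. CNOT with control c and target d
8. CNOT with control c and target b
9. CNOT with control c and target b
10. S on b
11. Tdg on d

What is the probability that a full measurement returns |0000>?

A full measurement returns |0000> with probability 1/2.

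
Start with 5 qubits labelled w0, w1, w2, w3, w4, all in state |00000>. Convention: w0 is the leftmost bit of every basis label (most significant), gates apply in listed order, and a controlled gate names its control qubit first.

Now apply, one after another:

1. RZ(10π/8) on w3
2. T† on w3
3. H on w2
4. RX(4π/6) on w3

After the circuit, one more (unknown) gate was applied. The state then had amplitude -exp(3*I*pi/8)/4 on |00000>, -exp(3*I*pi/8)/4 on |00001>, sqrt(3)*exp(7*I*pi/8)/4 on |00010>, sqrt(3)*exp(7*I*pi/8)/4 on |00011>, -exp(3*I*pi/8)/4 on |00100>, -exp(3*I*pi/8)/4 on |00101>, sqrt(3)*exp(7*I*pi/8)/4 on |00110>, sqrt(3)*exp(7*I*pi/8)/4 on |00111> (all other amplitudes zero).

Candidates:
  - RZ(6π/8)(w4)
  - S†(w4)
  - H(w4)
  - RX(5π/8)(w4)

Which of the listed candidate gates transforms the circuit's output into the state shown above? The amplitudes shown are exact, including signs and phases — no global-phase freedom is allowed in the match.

The unique candidate consistent with the amplitudes is H(w4).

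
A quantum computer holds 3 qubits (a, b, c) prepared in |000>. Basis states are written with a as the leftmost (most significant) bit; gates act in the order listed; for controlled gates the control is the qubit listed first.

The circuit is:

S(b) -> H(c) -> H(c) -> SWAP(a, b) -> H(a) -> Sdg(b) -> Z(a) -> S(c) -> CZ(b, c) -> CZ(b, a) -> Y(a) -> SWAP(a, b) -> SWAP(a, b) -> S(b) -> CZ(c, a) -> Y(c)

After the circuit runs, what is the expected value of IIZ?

The observable IIZ averages to -1.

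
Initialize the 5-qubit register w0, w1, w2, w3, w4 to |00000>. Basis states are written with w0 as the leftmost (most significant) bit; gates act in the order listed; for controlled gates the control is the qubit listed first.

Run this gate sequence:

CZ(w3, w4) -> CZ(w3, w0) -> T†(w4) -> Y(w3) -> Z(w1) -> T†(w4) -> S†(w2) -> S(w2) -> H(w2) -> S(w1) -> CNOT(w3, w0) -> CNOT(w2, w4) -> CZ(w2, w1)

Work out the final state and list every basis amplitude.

After the circuit, the state carries amplitude sqrt(2)*I/2 on |10010>, sqrt(2)*I/2 on |10111>, and 0 on every other basis state.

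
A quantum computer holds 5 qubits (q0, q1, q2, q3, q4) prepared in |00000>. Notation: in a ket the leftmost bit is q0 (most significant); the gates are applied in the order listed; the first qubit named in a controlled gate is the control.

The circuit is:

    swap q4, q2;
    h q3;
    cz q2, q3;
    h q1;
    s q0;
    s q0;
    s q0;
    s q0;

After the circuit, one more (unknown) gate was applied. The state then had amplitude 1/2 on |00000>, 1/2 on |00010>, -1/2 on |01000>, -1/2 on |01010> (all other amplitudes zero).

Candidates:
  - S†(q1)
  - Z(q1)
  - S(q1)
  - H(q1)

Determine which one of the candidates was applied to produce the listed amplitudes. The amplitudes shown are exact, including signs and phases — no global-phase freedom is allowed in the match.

The unique candidate consistent with the amplitudes is Z(q1). Key observation: gates 5-8 undo each other exactly, leaving only the rest of the circuit to track.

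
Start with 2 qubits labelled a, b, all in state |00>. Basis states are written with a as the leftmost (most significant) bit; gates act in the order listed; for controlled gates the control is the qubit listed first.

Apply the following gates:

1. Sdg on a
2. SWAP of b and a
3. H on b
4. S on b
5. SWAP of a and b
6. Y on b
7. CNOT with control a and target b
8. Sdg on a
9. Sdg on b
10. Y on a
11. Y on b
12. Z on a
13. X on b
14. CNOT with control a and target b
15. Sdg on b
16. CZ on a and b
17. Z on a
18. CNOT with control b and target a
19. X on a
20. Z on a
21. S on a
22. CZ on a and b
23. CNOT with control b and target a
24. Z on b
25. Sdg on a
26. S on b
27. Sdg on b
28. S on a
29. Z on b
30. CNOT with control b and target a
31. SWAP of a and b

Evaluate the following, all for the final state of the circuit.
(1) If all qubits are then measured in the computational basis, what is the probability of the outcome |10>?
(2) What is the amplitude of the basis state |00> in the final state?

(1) Outcome |10> occurs with probability 0.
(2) The final state's coefficient on |00> equals sqrt(2)/2.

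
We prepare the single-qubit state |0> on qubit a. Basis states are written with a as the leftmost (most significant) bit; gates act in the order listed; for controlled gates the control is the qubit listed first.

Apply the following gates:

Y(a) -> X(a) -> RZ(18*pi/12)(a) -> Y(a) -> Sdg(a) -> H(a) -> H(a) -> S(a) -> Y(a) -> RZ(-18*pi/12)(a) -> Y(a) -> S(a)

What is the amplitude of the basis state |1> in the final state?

|1> carries amplitude -I in the final state. Key observation: gates 3-10 undo each other exactly, leaving only the rest of the circuit to track.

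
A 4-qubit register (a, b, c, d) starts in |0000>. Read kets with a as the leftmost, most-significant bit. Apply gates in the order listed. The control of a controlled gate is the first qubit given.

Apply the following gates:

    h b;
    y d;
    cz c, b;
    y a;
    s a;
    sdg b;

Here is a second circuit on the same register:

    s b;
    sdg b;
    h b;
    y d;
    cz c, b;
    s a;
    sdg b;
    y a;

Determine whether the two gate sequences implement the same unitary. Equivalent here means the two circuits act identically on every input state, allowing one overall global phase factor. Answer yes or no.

No, they are not equivalent — no single phase factor reconciles the two unitaries.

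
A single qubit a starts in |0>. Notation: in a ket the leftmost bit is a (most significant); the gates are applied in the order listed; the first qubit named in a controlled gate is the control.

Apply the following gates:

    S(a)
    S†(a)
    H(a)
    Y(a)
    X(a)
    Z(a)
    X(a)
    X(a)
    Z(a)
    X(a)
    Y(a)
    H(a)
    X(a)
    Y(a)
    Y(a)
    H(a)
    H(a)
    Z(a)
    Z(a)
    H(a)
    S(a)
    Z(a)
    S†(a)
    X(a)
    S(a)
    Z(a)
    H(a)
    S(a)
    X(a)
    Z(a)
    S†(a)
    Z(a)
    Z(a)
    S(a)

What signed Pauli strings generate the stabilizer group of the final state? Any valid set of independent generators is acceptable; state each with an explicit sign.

One valid set of independent stabilizer generators is +X (any independent generating set of the same group is equally correct). Key observation: steps 4-11 multiply out to the identity, so the circuit reduces to the remaining gates.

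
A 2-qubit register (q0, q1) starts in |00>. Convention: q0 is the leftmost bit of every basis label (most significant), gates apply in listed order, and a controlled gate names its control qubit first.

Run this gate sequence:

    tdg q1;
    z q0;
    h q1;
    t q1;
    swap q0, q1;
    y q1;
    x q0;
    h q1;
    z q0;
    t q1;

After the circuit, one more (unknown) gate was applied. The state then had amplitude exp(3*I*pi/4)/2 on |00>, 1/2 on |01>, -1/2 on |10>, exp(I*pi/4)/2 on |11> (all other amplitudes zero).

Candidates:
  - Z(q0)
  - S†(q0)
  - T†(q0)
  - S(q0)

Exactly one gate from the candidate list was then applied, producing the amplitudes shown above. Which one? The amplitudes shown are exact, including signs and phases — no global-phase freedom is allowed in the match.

The applied gate was S†(q0).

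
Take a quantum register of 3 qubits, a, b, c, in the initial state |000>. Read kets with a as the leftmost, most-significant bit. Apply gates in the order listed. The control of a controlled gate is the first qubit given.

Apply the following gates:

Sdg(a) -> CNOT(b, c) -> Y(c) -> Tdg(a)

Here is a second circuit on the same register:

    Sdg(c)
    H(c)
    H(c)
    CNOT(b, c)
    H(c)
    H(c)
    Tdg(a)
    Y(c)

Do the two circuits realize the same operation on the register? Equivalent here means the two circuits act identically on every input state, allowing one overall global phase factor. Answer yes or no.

No: there is an input state on which the two circuits produce genuinely different outputs (not merely differing by a phase).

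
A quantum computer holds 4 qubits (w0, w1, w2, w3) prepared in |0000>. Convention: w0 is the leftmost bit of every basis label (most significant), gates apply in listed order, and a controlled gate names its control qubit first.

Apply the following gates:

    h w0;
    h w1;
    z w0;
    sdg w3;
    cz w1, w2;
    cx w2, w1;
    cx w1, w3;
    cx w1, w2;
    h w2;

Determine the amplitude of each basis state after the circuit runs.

After the circuit, the state carries amplitude sqrt(2)/4 on |0000>, 0 on |0001>, sqrt(2)/4 on |0010>, 0 on |0011>, 0 on |0100>, sqrt(2)/4 on |0101>, 0 on |0110>, -sqrt(2)/4 on |0111>, -sqrt(2)/4 on |1000>, 0 on |1001>, -sqrt(2)/4 on |1010>, 0 on |1011>, 0 on |1100>, -sqrt(2)/4 on |1101>, 0 on |1110>, sqrt(2)/4 on |1111>.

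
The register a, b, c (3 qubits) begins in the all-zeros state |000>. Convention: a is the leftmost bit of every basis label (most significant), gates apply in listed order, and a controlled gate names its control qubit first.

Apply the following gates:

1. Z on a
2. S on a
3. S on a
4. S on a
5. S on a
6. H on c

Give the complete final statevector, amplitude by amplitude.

The resulting statevector has amplitude sqrt(2)/2 on |000>, sqrt(2)/2 on |001>, and 0 on every other basis state. Key observation: the block from step 2 through step 5 cancels to the identity and can be dropped.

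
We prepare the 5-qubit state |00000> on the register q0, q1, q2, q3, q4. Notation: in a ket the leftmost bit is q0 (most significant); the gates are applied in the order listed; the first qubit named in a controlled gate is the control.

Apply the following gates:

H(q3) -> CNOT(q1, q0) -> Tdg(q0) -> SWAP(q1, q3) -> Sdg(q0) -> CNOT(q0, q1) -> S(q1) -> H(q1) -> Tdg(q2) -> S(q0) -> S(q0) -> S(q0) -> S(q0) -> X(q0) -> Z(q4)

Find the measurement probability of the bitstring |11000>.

The probability of measuring |11000> is 1/2. Key observation: steps 10-13 multiply out to the identity, so the circuit reduces to the remaining gates.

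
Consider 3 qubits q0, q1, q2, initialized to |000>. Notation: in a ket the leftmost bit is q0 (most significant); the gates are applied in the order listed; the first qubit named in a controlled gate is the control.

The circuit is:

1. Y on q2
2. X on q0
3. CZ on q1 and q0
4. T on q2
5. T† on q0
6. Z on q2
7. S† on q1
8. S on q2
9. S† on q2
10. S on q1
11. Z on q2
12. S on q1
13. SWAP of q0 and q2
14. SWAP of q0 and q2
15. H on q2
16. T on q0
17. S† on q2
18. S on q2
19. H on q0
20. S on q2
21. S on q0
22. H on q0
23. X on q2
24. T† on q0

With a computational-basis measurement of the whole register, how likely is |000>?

Outcome |000> occurs with probability 1/4.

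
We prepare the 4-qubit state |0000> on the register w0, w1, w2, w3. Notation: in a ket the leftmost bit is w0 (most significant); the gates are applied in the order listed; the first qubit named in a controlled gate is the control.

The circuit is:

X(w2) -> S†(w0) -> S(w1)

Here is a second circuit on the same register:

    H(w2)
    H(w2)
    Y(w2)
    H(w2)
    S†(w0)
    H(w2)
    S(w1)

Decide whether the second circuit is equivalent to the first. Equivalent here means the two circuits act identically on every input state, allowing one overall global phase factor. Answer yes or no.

No — the two circuits implement different unitaries, even allowing a global phase.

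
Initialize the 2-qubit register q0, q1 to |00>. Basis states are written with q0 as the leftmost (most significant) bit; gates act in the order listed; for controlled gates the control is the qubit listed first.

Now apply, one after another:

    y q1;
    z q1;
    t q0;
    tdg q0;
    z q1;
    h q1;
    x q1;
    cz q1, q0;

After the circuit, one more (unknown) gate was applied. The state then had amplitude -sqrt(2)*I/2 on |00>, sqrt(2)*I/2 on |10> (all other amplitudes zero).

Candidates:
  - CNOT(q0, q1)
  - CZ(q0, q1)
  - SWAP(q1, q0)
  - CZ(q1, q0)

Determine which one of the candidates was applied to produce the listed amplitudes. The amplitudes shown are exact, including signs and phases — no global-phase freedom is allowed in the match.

The unique candidate consistent with the amplitudes is SWAP(q1, q0).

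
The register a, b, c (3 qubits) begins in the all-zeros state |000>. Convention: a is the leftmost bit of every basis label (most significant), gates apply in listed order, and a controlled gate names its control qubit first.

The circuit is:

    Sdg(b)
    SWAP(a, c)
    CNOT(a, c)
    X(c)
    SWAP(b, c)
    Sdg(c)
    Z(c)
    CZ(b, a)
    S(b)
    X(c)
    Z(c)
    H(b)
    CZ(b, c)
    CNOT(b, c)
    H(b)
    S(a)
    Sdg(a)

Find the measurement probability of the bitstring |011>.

A full measurement returns |011> with probability 1/4. Key observation: steps 16-17 multiply out to the identity, so the circuit reduces to the remaining gates.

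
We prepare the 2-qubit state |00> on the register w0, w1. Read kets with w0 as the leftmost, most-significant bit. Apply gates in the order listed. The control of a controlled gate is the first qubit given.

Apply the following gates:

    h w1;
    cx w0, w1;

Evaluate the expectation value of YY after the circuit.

In the final state, YY has expectation 0.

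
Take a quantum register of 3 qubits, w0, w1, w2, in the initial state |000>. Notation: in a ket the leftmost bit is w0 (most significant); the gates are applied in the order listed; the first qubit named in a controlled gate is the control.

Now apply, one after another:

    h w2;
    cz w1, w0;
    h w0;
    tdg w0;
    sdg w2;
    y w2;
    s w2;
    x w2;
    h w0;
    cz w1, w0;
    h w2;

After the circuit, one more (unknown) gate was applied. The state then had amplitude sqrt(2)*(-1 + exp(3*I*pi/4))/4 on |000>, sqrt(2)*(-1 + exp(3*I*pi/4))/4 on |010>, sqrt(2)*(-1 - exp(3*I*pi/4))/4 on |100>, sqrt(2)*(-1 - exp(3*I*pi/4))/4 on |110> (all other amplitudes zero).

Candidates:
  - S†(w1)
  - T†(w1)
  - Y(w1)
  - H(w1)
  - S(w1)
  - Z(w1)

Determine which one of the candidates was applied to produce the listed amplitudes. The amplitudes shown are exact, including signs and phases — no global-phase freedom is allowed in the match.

The applied gate was H(w1).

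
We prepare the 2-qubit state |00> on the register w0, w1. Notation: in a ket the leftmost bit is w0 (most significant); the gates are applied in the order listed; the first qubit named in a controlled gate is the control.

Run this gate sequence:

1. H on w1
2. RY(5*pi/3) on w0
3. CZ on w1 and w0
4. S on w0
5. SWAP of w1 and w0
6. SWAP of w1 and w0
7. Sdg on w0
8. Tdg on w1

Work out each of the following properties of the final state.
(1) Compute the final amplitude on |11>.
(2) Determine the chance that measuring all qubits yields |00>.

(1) The amplitude on |11> is sqrt(2)*exp(3*I*pi/4)/4. Key observation: the block from step 4 through step 7 cancels to the identity and can be dropped.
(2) A full measurement returns |00> with probability 3/8.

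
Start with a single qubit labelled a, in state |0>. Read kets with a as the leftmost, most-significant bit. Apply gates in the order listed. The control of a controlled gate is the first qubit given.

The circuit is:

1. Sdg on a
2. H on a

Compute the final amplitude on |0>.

The final state's coefficient on |0> equals sqrt(2)/2.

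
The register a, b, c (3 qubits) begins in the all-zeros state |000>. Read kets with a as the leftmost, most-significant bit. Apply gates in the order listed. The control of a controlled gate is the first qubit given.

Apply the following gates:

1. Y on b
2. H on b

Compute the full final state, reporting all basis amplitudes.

The final amplitudes are sqrt(2)*I/2 on |000>, -sqrt(2)*I/2 on |010>, and 0 on every other basis state.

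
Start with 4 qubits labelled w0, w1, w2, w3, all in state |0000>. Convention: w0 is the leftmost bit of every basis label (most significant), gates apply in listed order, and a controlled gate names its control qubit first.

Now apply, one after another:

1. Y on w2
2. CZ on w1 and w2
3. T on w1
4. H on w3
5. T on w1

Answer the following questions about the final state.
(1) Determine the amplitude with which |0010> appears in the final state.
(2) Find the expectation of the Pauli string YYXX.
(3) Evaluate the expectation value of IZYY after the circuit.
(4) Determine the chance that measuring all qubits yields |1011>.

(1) The amplitude on |0010> is sqrt(2)*I/2.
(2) The expectation value of YYXX is 0.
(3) The observable IZYY averages to 0.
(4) Outcome |1011> occurs with probability 0.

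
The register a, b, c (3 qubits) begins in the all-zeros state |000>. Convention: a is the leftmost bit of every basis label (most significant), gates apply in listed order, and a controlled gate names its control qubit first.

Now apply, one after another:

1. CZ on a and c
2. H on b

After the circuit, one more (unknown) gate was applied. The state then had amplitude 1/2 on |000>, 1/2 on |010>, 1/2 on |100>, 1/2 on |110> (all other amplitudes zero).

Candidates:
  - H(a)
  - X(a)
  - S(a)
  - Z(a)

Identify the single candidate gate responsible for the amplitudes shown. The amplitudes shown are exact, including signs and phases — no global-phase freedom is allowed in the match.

The applied gate was H(a).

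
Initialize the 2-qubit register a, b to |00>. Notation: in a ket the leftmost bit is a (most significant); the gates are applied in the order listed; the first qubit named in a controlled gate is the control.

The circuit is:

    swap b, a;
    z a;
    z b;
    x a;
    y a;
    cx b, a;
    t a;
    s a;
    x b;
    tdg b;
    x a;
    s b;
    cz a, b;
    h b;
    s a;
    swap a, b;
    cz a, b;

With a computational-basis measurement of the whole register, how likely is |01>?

The probability of measuring |01> is 1/2.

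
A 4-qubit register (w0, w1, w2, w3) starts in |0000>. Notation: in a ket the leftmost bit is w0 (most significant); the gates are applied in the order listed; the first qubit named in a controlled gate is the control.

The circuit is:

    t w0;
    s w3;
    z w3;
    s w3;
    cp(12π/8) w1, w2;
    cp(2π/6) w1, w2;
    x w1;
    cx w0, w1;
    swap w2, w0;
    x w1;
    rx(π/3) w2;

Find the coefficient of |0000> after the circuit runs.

|0000> carries amplitude sqrt(3)/2 in the final state.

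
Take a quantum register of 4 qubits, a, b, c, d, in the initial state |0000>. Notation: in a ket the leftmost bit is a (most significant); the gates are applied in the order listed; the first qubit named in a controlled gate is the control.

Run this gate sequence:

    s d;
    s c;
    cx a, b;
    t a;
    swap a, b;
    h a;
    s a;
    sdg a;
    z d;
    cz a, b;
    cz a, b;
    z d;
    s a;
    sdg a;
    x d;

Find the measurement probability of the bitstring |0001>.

The probability of measuring |0001> is 1/2. Key observation: gates 8-13 undo each other exactly, leaving only the rest of the circuit to track.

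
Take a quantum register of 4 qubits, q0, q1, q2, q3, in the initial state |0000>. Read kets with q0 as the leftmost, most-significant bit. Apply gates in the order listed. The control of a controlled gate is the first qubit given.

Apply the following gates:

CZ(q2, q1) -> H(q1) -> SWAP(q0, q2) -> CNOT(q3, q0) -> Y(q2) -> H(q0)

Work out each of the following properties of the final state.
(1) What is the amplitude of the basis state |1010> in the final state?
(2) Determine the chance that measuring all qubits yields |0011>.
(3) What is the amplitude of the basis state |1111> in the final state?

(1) |1010> carries amplitude I/2 in the final state.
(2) Outcome |0011> occurs with probability 0.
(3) The final state's coefficient on |1111> equals 0.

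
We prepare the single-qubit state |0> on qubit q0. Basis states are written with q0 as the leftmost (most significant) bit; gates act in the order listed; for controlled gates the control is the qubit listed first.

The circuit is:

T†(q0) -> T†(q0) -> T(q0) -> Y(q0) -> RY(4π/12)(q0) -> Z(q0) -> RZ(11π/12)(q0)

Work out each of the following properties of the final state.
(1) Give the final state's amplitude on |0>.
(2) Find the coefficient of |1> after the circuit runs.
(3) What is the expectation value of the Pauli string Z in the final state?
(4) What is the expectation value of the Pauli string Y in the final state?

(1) The final state's coefficient on |0> equals -exp(I*pi/24)/2.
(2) The final state's coefficient on |1> equals -sqrt(3)*exp(23*I*pi/24)/2.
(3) The expectation value of Z is -1/2.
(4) The expectation value of Y is -sqrt(6)/8 + 3*sqrt(2)/8.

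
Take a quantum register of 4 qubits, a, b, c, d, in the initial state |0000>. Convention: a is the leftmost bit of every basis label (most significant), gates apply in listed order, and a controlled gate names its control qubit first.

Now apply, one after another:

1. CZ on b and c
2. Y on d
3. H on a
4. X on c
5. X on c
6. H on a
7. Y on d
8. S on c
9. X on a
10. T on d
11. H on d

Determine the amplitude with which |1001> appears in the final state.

The amplitude on |1001> is sqrt(2)/2. Key observation: gates 2-7 undo each other exactly, leaving only the rest of the circuit to track.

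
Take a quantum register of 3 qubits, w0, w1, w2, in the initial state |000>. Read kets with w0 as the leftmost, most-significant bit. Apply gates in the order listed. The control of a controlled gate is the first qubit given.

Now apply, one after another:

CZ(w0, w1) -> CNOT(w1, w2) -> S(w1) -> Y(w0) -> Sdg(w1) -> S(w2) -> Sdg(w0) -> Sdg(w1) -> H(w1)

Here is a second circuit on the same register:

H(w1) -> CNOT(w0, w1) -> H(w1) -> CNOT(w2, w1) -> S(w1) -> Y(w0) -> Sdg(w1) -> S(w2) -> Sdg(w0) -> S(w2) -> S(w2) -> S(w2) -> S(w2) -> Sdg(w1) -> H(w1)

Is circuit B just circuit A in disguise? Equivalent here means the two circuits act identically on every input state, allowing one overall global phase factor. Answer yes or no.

No — the two circuits implement different unitaries, even allowing a global phase.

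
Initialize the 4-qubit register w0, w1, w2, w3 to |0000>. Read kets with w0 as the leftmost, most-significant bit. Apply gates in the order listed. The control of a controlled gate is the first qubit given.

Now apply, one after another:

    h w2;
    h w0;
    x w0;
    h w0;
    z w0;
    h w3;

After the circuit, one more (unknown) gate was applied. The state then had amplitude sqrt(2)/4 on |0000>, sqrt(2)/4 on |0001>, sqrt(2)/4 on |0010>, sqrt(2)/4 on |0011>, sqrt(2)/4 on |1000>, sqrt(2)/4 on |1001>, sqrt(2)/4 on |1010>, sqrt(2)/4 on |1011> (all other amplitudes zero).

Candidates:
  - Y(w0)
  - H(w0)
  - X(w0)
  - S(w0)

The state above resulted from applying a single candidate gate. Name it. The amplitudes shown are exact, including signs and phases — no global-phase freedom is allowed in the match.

The unique candidate consistent with the amplitudes is H(w0). Key observation: steps 2-5 multiply out to the identity, so the circuit reduces to the remaining gates.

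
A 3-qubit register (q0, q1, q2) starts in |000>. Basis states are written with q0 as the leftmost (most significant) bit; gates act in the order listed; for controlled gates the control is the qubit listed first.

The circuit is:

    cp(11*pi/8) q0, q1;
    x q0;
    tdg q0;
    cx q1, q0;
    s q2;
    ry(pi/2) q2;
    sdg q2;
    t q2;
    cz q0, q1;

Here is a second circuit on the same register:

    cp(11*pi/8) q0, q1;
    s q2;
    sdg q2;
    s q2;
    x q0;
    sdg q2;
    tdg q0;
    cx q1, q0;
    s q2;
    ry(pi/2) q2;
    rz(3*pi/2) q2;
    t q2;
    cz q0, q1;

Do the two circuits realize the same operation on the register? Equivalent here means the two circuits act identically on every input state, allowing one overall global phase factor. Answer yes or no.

Yes — the two circuits implement the same unitary up to a global phase.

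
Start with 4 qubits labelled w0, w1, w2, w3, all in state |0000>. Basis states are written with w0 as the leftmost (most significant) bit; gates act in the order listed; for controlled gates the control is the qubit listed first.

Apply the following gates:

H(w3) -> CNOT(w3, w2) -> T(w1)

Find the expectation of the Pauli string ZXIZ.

In the final state, ZXIZ has expectation 0.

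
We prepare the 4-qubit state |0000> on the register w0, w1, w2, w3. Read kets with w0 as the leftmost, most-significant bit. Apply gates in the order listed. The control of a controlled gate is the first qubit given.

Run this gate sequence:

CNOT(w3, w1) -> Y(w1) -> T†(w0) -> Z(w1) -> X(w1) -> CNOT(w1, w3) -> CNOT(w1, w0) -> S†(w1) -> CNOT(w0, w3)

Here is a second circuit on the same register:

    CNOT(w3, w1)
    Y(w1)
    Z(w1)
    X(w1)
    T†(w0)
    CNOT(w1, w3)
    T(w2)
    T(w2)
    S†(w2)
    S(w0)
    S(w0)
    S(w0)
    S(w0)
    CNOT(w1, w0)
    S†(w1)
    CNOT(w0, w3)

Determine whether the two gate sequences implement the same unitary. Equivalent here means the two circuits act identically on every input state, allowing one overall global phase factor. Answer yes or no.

Yes — the two circuits implement the same unitary up to a global phase.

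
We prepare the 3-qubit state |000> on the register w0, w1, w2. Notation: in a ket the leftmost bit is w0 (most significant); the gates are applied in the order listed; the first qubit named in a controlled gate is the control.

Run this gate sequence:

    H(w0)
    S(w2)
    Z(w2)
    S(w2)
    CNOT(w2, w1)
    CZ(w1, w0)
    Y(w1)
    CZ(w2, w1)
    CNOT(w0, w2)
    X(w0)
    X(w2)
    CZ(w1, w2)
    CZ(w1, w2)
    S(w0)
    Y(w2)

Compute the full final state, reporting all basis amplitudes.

The resulting statevector has amplitude -sqrt(2)/2 on |011>, sqrt(2)*I/2 on |110>, and 0 on every other basis state.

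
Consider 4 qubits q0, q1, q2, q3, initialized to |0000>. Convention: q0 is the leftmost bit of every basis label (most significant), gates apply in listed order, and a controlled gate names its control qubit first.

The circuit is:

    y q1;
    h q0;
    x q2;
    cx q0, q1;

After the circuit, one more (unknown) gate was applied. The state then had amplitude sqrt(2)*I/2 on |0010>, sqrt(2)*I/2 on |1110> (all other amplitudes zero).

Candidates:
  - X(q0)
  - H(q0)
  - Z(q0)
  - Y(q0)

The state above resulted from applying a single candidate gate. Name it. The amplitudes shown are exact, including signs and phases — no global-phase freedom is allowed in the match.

It was X(q0) that produced the state shown.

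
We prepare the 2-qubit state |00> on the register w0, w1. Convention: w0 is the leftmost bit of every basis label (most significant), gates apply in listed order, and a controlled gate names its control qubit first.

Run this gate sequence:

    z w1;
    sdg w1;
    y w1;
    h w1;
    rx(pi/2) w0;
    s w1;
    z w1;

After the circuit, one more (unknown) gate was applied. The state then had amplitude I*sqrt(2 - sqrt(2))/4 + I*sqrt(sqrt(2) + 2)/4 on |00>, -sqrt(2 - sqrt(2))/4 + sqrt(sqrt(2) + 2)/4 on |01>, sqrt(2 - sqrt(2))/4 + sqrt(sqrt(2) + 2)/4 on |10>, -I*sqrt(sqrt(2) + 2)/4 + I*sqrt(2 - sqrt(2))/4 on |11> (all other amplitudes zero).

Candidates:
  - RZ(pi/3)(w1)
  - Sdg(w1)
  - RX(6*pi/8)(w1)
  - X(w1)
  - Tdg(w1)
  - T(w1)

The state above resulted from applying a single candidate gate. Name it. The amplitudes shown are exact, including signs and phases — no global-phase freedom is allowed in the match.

The applied gate was RX(6*pi/8)(w1).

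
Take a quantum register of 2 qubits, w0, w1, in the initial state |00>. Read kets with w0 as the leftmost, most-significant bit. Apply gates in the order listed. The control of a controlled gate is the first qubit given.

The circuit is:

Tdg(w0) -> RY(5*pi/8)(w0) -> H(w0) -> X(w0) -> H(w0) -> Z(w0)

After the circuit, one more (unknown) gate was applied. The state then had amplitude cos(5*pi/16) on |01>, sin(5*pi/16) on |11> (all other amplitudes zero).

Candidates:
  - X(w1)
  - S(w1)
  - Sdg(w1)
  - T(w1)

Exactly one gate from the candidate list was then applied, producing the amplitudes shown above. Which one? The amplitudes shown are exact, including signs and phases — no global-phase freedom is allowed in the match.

The unique candidate consistent with the amplitudes is X(w1). Key observation: the block from step 3 through step 6 cancels to the identity and can be dropped.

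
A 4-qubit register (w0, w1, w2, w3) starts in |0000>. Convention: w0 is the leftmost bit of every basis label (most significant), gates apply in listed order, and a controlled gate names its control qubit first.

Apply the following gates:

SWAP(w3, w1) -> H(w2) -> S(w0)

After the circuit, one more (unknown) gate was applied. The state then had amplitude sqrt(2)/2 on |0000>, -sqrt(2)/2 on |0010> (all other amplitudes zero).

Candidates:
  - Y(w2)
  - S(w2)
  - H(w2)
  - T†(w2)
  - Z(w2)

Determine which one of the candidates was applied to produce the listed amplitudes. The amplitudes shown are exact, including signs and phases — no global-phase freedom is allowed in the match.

The applied gate was Z(w2).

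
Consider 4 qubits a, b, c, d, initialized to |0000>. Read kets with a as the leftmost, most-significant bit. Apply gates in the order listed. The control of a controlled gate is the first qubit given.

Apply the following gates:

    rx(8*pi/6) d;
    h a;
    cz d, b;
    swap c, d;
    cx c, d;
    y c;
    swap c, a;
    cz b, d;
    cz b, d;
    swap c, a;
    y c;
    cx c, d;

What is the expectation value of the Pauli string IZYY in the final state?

The observable IZYY averages to 0. Key observation: gates 5-12 undo each other exactly, leaving only the rest of the circuit to track.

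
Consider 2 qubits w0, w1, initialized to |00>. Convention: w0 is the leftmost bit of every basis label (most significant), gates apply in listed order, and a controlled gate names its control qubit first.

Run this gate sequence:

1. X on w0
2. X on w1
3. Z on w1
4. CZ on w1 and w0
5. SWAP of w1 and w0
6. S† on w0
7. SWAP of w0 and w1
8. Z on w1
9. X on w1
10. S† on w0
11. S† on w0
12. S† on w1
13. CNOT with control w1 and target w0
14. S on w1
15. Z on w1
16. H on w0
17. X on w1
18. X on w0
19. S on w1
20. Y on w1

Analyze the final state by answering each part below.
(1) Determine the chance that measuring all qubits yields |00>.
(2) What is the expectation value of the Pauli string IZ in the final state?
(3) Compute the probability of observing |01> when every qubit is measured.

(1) The probability of measuring |00> is 1/2.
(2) In the final state, IZ has expectation 1.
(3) Outcome |01> occurs with probability 0.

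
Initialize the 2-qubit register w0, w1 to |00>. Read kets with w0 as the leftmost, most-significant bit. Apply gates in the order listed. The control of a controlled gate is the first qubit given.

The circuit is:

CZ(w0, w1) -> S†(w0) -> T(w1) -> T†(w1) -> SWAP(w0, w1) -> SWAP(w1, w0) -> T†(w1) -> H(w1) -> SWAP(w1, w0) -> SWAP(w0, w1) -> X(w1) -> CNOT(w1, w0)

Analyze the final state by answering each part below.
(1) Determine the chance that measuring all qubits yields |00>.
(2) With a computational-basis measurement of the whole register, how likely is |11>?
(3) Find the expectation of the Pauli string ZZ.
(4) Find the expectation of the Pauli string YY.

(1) The probability of measuring |00> is 1/2.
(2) Outcome |11> occurs with probability 1/2.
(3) The expectation value of ZZ is 1.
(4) The observable YY averages to -1.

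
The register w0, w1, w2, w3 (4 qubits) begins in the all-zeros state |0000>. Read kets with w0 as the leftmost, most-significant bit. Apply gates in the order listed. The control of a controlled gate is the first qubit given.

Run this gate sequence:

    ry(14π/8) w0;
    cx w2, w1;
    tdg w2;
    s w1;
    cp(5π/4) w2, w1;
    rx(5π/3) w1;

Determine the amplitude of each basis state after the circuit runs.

The final amplitudes are sqrt(3*sqrt(2) + 6)/4 on |0000>, I*sqrt(sqrt(2) + 2)/4 on |0100>, -sqrt(6 - 3*sqrt(2))/4 on |1000>, -I*sqrt(2 - sqrt(2))/4 on |1100>, and 0 on every other basis state.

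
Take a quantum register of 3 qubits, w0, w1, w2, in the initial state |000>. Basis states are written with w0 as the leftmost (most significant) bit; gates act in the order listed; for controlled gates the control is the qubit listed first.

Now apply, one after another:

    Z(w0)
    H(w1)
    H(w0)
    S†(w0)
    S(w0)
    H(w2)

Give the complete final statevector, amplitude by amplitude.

The resulting statevector has amplitude sqrt(2)/4 on |000>, sqrt(2)/4 on |001>, sqrt(2)/4 on |010>, sqrt(2)/4 on |011>, sqrt(2)/4 on |100>, sqrt(2)/4 on |101>, sqrt(2)/4 on |110>, sqrt(2)/4 on |111>.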